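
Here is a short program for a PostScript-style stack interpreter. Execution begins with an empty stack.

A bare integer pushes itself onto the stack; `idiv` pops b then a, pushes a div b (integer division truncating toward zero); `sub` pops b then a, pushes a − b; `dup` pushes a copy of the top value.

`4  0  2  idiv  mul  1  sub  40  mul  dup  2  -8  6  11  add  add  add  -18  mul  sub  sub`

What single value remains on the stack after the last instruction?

-198

4     [4]
0     [4, 0]
2     [4, 0, 2]
idiv  [4, 0]
mul   [0]
1     [0, 1]
sub   [-1]
40    [-1, 40]
mul   [-40]
dup   [-40, -40]
2     [-40, -40, 2]
-8    [-40, -40, 2, -8]
6     [-40, -40, 2, -8, 6]
11    [-40, -40, 2, -8, 6, 11]
add   [-40, -40, 2, -8, 17]
add   [-40, -40, 2, 9]
add   [-40, -40, 11]
-18   [-40, -40, 11, -18]
mul   [-40, -40, -198]
sub   [-40, 158]
sub   [-198]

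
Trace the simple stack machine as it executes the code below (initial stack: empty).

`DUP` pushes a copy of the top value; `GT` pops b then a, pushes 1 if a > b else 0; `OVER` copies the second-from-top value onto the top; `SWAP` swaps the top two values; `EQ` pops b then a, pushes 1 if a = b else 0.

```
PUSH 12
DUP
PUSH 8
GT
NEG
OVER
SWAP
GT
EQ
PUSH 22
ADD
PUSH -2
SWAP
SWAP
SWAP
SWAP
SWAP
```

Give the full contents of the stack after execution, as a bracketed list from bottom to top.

PUSH 12 → 12
DUP     → 12 12
PUSH 8  → 12 12 8
GT      → 12 1
NEG     → 12 -1
OVER    → 12 -1 12
SWAP    → 12 12 -1
GT      → 12 1
EQ      → 0
PUSH 22 → 0 22
ADD     → 22
PUSH -2 → 22 -2
SWAP    → -2 22
SWAP    → 22 -2
SWAP    → -2 22
SWAP    → 22 -2
SWAP    → -2 22

[-2, 22]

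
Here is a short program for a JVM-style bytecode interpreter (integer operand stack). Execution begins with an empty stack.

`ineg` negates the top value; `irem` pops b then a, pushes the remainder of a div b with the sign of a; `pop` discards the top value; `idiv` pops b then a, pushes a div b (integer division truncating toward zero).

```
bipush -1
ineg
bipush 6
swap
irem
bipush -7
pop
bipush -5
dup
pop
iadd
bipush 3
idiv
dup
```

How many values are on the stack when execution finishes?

bipush -1 -> -1
ineg      -> 1
bipush 6  -> 1 6
swap      -> 6 1
irem      -> 0
bipush -7 -> 0 -7
pop       -> 0
bipush -5 -> 0 -5
dup       -> 0 -5 -5
pop       -> 0 -5
iadd      -> -5
bipush 3  -> -5 3
idiv      -> -1
dup       -> -1 -1

2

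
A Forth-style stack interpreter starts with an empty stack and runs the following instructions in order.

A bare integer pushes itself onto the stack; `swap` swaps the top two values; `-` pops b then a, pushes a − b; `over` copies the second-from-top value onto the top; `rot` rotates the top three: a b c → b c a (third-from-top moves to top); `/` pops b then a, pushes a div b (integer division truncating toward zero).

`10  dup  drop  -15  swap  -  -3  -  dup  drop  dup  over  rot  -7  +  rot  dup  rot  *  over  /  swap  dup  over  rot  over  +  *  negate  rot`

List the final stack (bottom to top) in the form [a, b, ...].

[-22, -22, -968, -29]

10     : 10
dup    : 10 10
drop   : 10
-15    : 10 -15
swap   : -15 10
-      : -25
-3     : -25 -3
-      : -22
dup    : -22 -22
drop   : -22
dup    : -22 -22
over   : -22 -22 -22
rot    : -22 -22 -22
-7     : -22 -22 -22 -7
+      : -22 -22 -29
rot    : -22 -29 -22
dup    : -22 -29 -22 -22
rot    : -22 -22 -22 -29
*      : -22 -22 638
over   : -22 -22 638 -22
/      : -22 -22 -29
swap   : -22 -29 -22
dup    : -22 -29 -22 -22
over   : -22 -29 -22 -22 -22
rot    : -22 -29 -22 -22 -22
over   : -22 -29 -22 -22 -22 -22
+      : -22 -29 -22 -22 -44
*      : -22 -29 -22 968
negate : -22 -29 -22 -968
rot    : -22 -22 -968 -29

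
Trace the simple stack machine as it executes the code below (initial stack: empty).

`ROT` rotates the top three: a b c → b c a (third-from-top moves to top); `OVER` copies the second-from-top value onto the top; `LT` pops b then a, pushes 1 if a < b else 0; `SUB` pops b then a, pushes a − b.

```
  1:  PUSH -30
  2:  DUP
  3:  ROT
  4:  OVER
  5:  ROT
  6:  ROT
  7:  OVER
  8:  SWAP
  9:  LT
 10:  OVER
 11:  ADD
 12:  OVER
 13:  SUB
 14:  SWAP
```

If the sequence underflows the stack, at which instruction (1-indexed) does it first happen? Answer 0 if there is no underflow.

PUSH -30 : [-30]
DUP      : [-30, -30]
ROT  — needs 3 operands, stack has 2 → underflow

3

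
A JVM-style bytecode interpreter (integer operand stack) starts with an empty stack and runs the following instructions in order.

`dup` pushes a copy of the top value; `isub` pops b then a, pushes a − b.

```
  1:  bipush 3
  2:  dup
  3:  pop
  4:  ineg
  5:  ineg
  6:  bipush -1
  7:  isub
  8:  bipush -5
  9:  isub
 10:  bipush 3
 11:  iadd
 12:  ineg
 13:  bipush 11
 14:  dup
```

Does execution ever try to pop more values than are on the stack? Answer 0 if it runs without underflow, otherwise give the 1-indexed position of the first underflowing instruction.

0

bipush 3  : [3]
dup       : [3, 3]
pop       : [3]
ineg      : [-3]
ineg      : [3]
bipush -1 : [3, -1]
isub      : [4]
bipush -5 : [4, -5]
isub      : [9]
bipush 3  : [9, 3]
iadd      : [12]
ineg      : [-12]
bipush 11 : [-12, 11]
dup       : [-12, 11, 11]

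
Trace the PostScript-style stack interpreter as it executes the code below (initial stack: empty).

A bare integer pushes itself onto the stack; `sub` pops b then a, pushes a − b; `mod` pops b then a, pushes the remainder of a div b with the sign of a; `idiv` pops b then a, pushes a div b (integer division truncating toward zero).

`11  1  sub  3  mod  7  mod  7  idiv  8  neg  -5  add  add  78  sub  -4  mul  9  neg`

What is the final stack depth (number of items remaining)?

11    [11]
1     [11, 1]
sub   [10]
3     [10, 3]
mod   [1]
7     [1, 7]
mod   [1]
7     [1, 7]
idiv  [0]
8     [0, 8]
neg   [0, -8]
-5    [0, -8, -5]
add   [0, -13]
add   [-13]
78    [-13, 78]
sub   [-91]
-4    [-91, -4]
mul   [364]
9     [364, 9]
neg   [364, -9]

2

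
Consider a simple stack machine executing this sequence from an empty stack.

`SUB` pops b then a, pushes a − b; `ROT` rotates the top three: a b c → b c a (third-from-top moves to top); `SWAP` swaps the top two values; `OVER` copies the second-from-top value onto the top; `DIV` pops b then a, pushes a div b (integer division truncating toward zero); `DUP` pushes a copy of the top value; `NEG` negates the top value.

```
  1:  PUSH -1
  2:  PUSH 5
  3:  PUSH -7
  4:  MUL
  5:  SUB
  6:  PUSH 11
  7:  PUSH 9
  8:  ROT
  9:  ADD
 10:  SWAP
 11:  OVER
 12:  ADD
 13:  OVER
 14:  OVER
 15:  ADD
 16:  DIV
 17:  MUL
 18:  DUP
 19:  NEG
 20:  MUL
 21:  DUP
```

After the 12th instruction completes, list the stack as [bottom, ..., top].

[43, 54]

PUSH -1 -> -1
PUSH 5  -> -1 5
PUSH -7 -> -1 5 -7
MUL     -> -1 -35
SUB     -> 34
PUSH 11 -> 34 11
PUSH 9  -> 34 11 9
ROT     -> 11 9 34
ADD     -> 11 43
SWAP    -> 43 11
OVER    -> 43 11 43
ADD     -> 43 54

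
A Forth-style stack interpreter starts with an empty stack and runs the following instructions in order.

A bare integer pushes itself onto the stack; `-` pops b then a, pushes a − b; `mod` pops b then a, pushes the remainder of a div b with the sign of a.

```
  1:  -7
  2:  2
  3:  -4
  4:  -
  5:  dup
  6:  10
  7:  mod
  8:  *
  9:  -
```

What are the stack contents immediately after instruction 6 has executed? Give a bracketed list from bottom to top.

[-7, 6, 6, 10]

-7  → -7
2   → -7 2
-4  → -7 2 -4
-   → -7 6
dup → -7 6 6
10  → -7 6 6 10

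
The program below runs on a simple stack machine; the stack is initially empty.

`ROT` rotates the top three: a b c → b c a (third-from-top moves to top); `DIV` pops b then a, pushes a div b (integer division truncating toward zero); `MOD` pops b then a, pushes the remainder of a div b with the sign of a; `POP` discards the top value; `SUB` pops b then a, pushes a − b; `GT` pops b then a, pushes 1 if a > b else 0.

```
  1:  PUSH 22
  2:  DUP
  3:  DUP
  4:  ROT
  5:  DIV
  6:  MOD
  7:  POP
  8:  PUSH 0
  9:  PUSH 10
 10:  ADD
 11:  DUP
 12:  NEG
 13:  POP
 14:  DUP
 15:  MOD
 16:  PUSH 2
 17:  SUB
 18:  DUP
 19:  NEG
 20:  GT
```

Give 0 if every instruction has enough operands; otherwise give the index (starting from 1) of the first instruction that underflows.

0

PUSH 22 -> 22
DUP     -> 22 22
DUP     -> 22 22 22
ROT     -> 22 22 22
DIV     -> 22 1
MOD     -> 0
POP     -> (empty)
PUSH 0  -> 0
PUSH 10 -> 0 10
ADD     -> 10
DUP     -> 10 10
NEG     -> 10 -10
POP     -> 10
DUP     -> 10 10
MOD     -> 0
PUSH 2  -> 0 2
SUB     -> -2
DUP     -> -2 -2
NEG     -> -2 2
GT      -> 0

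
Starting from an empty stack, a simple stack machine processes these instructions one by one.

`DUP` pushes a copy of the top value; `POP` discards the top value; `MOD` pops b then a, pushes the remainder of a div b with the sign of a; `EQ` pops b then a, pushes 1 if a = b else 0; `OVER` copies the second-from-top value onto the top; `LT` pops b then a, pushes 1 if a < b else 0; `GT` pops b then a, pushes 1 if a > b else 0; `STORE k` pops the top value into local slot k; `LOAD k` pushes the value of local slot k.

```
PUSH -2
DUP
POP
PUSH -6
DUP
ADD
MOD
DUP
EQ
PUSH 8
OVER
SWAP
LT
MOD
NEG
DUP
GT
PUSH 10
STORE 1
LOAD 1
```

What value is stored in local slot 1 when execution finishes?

10

PUSH -2 -> -2
DUP     -> -2 -2
POP     -> -2
PUSH -6 -> -2 -6
DUP     -> -2 -6 -6
ADD     -> -2 -12
MOD     -> -2
DUP     -> -2 -2
EQ      -> 1
PUSH 8  -> 1 8
OVER    -> 1 8 1
SWAP    -> 1 1 8
LT      -> 1 1
MOD     -> 0
NEG     -> 0
DUP     -> 0 0
GT      -> 0
PUSH 10 -> 0 10
STORE 1 -> 0
LOAD 1  -> 0 10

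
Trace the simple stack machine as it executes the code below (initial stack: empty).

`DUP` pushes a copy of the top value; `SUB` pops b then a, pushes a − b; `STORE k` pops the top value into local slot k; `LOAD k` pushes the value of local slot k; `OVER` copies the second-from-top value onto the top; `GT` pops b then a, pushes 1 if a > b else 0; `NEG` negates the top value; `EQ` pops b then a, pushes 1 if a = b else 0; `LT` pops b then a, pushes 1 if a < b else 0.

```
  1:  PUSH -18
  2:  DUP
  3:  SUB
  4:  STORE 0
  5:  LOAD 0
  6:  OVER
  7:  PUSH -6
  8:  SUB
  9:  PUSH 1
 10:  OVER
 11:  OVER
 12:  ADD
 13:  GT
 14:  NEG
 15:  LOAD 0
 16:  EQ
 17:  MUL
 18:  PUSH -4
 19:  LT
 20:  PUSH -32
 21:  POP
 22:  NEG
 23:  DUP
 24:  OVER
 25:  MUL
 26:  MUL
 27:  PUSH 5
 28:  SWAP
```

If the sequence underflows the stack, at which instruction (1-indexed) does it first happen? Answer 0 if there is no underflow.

PUSH -18  -18
DUP       -18 -18
SUB       0
STORE 0   (empty)
LOAD 0    0
OVER  — needs 2 operands, stack has 1 → underflow

6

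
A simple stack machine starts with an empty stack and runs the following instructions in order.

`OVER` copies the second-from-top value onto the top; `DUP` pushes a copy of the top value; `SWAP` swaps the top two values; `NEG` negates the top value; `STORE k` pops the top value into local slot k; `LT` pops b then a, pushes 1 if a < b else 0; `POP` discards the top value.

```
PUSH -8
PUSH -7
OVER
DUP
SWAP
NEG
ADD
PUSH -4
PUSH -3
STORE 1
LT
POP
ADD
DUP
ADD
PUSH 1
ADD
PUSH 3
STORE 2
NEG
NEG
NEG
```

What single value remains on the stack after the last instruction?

29

PUSH -8 -> -8
PUSH -7 -> -8 -7
OVER    -> -8 -7 -8
DUP     -> -8 -7 -8 -8
SWAP    -> -8 -7 -8 -8
NEG     -> -8 -7 -8 8
ADD     -> -8 -7 0
PUSH -4 -> -8 -7 0 -4
PUSH -3 -> -8 -7 0 -4 -3
STORE 1 -> -8 -7 0 -4
LT      -> -8 -7 0
POP     -> -8 -7
ADD     -> -15
DUP     -> -15 -15
ADD     -> -30
PUSH 1  -> -30 1
ADD     -> -29
PUSH 3  -> -29 3
STORE 2 -> -29
NEG     -> 29
NEG     -> -29
NEG     -> 29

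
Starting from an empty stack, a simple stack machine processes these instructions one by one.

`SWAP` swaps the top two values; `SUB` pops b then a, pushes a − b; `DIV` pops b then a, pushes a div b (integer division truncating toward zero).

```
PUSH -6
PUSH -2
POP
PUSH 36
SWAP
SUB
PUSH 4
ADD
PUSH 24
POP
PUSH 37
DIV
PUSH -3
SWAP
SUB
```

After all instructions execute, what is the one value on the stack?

-4

PUSH -6  -6
PUSH -2  -6 -2
POP      -6
PUSH 36  -6 36
SWAP     36 -6
SUB      42
PUSH 4   42 4
ADD      46
PUSH 24  46 24
POP      46
PUSH 37  46 37
DIV      1
PUSH -3  1 -3
SWAP     -3 1
SUB      -4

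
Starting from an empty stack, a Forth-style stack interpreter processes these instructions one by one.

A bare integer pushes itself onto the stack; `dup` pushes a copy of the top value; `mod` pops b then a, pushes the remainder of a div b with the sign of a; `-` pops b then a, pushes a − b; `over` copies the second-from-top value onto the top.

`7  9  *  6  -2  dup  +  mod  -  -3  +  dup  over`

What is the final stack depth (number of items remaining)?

7    : 7
9    : 7 9
*    : 63
6    : 63 6
-2   : 63 6 -2
dup  : 63 6 -2 -2
+    : 63 6 -4
mod  : 63 2
-    : 61
-3   : 61 -3
+    : 58
dup  : 58 58
over : 58 58 58

3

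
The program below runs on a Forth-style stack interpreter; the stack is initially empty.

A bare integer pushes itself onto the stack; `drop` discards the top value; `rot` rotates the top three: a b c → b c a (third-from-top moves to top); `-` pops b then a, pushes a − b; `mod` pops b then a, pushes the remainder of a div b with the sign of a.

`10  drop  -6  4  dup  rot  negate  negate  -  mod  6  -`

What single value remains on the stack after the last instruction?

-2

10     → 10
drop   → (empty)
-6     → -6
4      → -6 4
dup    → -6 4 4
rot    → 4 4 -6
negate → 4 4 6
negate → 4 4 -6
-      → 4 10
mod    → 4
6      → 4 6
-      → -2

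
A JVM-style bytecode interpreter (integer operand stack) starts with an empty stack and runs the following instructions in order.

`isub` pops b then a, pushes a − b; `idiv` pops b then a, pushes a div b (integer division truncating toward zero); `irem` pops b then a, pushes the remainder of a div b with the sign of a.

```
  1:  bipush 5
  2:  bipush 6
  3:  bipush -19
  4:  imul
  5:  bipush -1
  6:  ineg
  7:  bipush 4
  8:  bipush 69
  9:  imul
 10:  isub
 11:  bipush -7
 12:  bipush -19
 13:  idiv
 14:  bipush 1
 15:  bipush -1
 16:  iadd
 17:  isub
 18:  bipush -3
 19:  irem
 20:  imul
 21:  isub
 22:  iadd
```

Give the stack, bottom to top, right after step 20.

bipush 5    5
bipush 6    5 6
bipush -19  5 6 -19
imul        5 -114
bipush -1   5 -114 -1
ineg        5 -114 1
bipush 4    5 -114 1 4
bipush 69   5 -114 1 4 69
imul        5 -114 1 276
isub        5 -114 -275
bipush -7   5 -114 -275 -7
bipush -19  5 -114 -275 -7 -19
idiv        5 -114 -275 0
bipush 1    5 -114 -275 0 1
bipush -1   5 -114 -275 0 1 -1
iadd        5 -114 -275 0 0
isub        5 -114 -275 0
bipush -3   5 -114 -275 0 -3
irem        5 -114 -275 0
imul        5 -114 0

[5, -114, 0]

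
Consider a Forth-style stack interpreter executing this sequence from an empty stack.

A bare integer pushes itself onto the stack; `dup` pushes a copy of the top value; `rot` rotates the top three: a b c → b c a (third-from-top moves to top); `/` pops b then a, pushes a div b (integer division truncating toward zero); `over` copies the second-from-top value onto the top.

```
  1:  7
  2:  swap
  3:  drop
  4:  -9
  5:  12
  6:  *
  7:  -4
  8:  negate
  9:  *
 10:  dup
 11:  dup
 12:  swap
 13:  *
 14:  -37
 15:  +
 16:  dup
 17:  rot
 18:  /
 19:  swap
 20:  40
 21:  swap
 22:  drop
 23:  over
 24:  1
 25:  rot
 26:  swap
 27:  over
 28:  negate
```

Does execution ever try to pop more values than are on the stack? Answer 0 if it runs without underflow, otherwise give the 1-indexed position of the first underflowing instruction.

7 → 7
swap  — needs 2 operands, stack has 1 → underflow

2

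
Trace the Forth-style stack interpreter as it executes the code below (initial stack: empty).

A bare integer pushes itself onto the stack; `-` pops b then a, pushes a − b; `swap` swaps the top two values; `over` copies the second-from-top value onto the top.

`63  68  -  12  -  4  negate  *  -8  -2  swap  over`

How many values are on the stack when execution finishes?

63      63
68      63 68
-       -5
12      -5 12
-       -17
4       -17 4
negate  -17 -4
*       68
-8      68 -8
-2      68 -8 -2
swap    68 -2 -8
over    68 -2 -8 -2

4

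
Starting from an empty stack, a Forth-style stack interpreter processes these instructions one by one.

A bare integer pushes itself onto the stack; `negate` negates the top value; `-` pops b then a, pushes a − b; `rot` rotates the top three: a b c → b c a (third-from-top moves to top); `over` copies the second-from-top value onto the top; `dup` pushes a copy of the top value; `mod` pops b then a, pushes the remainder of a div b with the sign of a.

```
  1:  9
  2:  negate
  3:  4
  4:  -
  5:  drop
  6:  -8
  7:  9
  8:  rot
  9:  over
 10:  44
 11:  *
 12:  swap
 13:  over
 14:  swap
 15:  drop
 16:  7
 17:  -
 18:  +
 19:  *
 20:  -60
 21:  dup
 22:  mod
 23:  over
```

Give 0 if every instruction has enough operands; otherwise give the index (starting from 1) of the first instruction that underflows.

8

9      -> [9]
negate -> [-9]
4      -> [-9, 4]
-      -> [-13]
drop   -> []
-8     -> [-8]
9      -> [-8, 9]
rot  — needs 3 operands, stack has 2 → underflow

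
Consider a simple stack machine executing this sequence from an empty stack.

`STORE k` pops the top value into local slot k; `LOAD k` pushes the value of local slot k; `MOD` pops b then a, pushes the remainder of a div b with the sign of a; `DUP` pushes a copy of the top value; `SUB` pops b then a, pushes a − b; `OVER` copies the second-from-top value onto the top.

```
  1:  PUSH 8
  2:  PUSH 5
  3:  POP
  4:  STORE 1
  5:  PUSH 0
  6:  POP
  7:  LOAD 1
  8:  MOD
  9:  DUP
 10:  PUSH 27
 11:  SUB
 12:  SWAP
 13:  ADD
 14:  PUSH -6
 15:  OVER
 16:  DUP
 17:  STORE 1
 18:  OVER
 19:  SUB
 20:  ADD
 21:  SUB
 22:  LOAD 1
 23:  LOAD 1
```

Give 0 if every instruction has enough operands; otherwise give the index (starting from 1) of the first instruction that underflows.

PUSH 8  : 8
PUSH 5  : 8 5
POP     : 8
STORE 1 : (empty)
PUSH 0  : 0
POP     : (empty)
LOAD 1  : 8
MOD  — needs 2 operands, stack has 1 → underflow

8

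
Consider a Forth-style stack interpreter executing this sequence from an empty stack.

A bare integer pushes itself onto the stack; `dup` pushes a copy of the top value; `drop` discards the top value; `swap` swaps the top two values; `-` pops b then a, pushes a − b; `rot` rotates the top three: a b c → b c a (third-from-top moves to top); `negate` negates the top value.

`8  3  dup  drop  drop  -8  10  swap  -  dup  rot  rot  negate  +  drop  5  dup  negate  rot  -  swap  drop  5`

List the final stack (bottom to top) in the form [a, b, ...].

[-23, 5]

8      : [8]
3      : [8, 3]
dup    : [8, 3, 3]
drop   : [8, 3]
drop   : [8]
-8     : [8, -8]
10     : [8, -8, 10]
swap   : [8, 10, -8]
-      : [8, 18]
dup    : [8, 18, 18]
rot    : [18, 18, 8]
rot    : [18, 8, 18]
negate : [18, 8, -18]
+      : [18, -10]
drop   : [18]
5      : [18, 5]
dup    : [18, 5, 5]
negate : [18, 5, -5]
rot    : [5, -5, 18]
-      : [5, -23]
swap   : [-23, 5]
drop   : [-23]
5      : [-23, 5]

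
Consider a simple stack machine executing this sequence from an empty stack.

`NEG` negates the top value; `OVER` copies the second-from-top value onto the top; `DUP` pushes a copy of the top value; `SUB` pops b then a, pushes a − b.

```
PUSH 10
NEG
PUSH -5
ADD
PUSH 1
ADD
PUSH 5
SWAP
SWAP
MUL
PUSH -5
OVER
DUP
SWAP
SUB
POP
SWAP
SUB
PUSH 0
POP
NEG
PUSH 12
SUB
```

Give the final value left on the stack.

-77

PUSH 10 : [10]
NEG     : [-10]
PUSH -5 : [-10, -5]
ADD     : [-15]
PUSH 1  : [-15, 1]
ADD     : [-14]
PUSH 5  : [-14, 5]
SWAP    : [5, -14]
SWAP    : [-14, 5]
MUL     : [-70]
PUSH -5 : [-70, -5]
OVER    : [-70, -5, -70]
DUP     : [-70, -5, -70, -70]
SWAP    : [-70, -5, -70, -70]
SUB     : [-70, -5, 0]
POP     : [-70, -5]
SWAP    : [-5, -70]
SUB     : [65]
PUSH 0  : [65, 0]
POP     : [65]
NEG     : [-65]
PUSH 12 : [-65, 12]
SUB     : [-77]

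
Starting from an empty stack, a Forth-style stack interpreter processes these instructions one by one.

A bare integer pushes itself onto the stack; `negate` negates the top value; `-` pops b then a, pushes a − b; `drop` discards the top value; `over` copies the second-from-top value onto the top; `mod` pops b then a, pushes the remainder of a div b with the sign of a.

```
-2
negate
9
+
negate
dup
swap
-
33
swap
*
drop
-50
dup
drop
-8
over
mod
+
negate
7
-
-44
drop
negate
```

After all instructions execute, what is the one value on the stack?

-51

-2     : [-2]
negate : [2]
9      : [2, 9]
+      : [11]
negate : [-11]
dup    : [-11, -11]
swap   : [-11, -11]
-      : [0]
33     : [0, 33]
swap   : [33, 0]
*      : [0]
drop   : []
-50    : [-50]
dup    : [-50, -50]
drop   : [-50]
-8     : [-50, -8]
over   : [-50, -8, -50]
mod    : [-50, -8]
+      : [-58]
negate : [58]
7      : [58, 7]
-      : [51]
-44    : [51, -44]
drop   : [51]
negate : [-51]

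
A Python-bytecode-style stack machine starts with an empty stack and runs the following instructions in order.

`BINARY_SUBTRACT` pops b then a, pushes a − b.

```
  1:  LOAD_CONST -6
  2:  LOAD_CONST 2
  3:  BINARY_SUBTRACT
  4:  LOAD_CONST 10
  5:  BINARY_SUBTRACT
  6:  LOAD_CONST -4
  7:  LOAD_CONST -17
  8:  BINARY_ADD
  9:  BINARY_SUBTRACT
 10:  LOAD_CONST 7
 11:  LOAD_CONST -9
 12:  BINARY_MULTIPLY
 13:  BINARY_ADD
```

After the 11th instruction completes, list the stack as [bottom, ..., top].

LOAD_CONST -6   → -6
LOAD_CONST 2    → -6 2
BINARY_SUBTRACT → -8
LOAD_CONST 10   → -8 10
BINARY_SUBTRACT → -18
LOAD_CONST -4   → -18 -4
LOAD_CONST -17  → -18 -4 -17
BINARY_ADD      → -18 -21
BINARY_SUBTRACT → 3
LOAD_CONST 7    → 3 7
LOAD_CONST -9   → 3 7 -9

[3, 7, -9]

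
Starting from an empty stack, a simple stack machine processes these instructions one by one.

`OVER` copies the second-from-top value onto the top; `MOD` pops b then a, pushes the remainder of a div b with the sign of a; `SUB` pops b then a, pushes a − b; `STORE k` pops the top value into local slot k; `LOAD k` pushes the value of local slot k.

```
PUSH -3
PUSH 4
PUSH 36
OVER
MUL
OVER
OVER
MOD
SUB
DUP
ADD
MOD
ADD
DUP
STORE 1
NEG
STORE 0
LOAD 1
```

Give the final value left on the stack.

PUSH -3  -3
PUSH 4   -3 4
PUSH 36  -3 4 36
OVER     -3 4 36 4
MUL      -3 4 144
OVER     -3 4 144 4
OVER     -3 4 144 4 144
MOD      -3 4 144 4
SUB      -3 4 140
DUP      -3 4 140 140
ADD      -3 4 280
MOD      -3 4
ADD      1
DUP      1 1
STORE 1  1
NEG      -1
STORE 0  (empty)
LOAD 1   1

1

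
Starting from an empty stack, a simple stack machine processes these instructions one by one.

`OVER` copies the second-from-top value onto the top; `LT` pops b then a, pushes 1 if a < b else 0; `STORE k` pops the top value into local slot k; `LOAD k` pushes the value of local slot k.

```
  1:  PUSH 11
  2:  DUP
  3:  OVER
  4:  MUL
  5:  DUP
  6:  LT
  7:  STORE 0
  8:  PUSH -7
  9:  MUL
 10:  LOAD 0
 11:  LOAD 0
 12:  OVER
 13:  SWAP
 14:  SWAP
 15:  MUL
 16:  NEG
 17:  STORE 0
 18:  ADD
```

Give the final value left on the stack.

-77

PUSH 11  11
DUP      11 11
OVER     11 11 11
MUL      11 121
DUP      11 121 121
LT       11 0
STORE 0  11
PUSH -7  11 -7
MUL      -77
LOAD 0   -77 0
LOAD 0   -77 0 0
OVER     -77 0 0 0
SWAP     -77 0 0 0
SWAP     -77 0 0 0
MUL      -77 0 0
NEG      -77 0 0
STORE 0  -77 0
ADD      -77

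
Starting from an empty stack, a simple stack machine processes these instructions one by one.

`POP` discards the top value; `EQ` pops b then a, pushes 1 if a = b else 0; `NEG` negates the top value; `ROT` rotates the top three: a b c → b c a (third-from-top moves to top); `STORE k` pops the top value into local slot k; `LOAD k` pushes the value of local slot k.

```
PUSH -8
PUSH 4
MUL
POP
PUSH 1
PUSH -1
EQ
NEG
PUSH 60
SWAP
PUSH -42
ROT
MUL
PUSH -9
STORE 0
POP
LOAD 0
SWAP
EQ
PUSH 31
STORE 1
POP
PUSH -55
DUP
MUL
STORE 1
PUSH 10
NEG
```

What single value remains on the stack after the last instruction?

-10

PUSH -8  -> [-8]
PUSH 4   -> [-8, 4]
MUL      -> [-32]
POP      -> []
PUSH 1   -> [1]
PUSH -1  -> [1, -1]
EQ       -> [0]
NEG      -> [0]
PUSH 60  -> [0, 60]
SWAP     -> [60, 0]
PUSH -42 -> [60, 0, -42]
ROT      -> [0, -42, 60]
MUL      -> [0, -2520]
PUSH -9  -> [0, -2520, -9]
STORE 0  -> [0, -2520]
POP      -> [0]
LOAD 0   -> [0, -9]
SWAP     -> [-9, 0]
EQ       -> [0]
PUSH 31  -> [0, 31]
STORE 1  -> [0]
POP      -> []
PUSH -55 -> [-55]
DUP      -> [-55, -55]
MUL      -> [3025]
STORE 1  -> []
PUSH 10  -> [10]
NEG      -> [-10]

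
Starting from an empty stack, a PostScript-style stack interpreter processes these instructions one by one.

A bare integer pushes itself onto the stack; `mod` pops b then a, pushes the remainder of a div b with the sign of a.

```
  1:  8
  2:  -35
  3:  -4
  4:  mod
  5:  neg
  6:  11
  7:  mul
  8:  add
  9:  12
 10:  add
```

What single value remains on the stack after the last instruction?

8    [8]
-35  [8, -35]
-4   [8, -35, -4]
mod  [8, -3]
neg  [8, 3]
11   [8, 3, 11]
mul  [8, 33]
add  [41]
12   [41, 12]
add  [53]

53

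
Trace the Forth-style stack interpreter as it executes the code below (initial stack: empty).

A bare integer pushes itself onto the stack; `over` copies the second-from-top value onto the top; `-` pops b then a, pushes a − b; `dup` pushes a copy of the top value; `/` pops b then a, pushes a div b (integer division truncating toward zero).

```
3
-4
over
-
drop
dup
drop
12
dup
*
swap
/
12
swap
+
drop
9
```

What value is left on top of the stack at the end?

3    → 3
-4   → 3 -4
over → 3 -4 3
-    → 3 -7
drop → 3
dup  → 3 3
drop → 3
12   → 3 12
dup  → 3 12 12
*    → 3 144
swap → 144 3
/    → 48
12   → 48 12
swap → 12 48
+    → 60
drop → (empty)
9    → 9

9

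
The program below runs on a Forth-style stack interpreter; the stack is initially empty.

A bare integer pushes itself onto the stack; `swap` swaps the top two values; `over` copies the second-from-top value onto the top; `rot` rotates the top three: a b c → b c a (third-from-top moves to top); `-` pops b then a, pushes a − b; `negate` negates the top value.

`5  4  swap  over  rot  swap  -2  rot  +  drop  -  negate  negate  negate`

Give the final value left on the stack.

-1

5      → [5]
4      → [5, 4]
swap   → [4, 5]
over   → [4, 5, 4]
rot    → [5, 4, 4]
swap   → [5, 4, 4]
-2     → [5, 4, 4, -2]
rot    → [5, 4, -2, 4]
+      → [5, 4, 2]
drop   → [5, 4]
-      → [1]
negate → [-1]
negate → [1]
negate → [-1]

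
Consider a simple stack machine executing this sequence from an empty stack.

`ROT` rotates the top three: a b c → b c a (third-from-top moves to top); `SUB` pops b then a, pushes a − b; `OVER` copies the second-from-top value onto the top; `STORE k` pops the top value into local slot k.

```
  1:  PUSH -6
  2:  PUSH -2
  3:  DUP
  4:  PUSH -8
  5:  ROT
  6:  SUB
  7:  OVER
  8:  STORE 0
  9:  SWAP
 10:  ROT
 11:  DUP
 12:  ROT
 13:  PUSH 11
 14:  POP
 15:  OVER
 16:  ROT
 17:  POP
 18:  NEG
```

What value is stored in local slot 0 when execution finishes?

PUSH -6 -> [-6]
PUSH -2 -> [-6, -2]
DUP     -> [-6, -2, -2]
PUSH -8 -> [-6, -2, -2, -8]
ROT     -> [-6, -2, -8, -2]
SUB     -> [-6, -2, -6]
OVER    -> [-6, -2, -6, -2]
STORE 0 -> [-6, -2, -6]
SWAP    -> [-6, -6, -2]
ROT     -> [-6, -2, -6]
DUP     -> [-6, -2, -6, -6]
ROT     -> [-6, -6, -6, -2]
PUSH 11 -> [-6, -6, -6, -2, 11]
POP     -> [-6, -6, -6, -2]
OVER    -> [-6, -6, -6, -2, -6]
ROT     -> [-6, -6, -2, -6, -6]
POP     -> [-6, -6, -2, -6]
NEG     -> [-6, -6, -2, 6]

-2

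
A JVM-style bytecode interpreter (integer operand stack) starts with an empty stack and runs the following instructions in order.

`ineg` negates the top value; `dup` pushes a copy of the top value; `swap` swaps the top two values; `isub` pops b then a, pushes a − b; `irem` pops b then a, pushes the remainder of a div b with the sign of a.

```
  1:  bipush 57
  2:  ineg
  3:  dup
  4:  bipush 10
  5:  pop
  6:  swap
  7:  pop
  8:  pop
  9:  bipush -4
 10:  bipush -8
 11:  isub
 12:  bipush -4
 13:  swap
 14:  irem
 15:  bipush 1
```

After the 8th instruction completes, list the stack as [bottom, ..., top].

[]

bipush 57 → 57
ineg      → -57
dup       → -57 -57
bipush 10 → -57 -57 10
pop       → -57 -57
swap      → -57 -57
pop       → -57
pop       → (empty)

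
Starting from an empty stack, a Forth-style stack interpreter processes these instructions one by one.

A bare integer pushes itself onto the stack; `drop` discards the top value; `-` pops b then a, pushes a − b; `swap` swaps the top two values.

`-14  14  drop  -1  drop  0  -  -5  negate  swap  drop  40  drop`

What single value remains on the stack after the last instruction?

5

-14    : -14
14     : -14 14
drop   : -14
-1     : -14 -1
drop   : -14
0      : -14 0
-      : -14
-5     : -14 -5
negate : -14 5
swap   : 5 -14
drop   : 5
40     : 5 40
drop   : 5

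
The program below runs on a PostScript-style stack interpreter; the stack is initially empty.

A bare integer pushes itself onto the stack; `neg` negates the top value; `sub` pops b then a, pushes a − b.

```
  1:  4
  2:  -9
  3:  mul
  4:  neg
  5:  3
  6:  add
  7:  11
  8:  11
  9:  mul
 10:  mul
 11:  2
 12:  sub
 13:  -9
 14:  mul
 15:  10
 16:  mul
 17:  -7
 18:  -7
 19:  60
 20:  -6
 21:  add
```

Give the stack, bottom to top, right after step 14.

4    [4]
-9   [4, -9]
mul  [-36]
neg  [36]
3    [36, 3]
add  [39]
11   [39, 11]
11   [39, 11, 11]
mul  [39, 121]
mul  [4719]
2    [4719, 2]
sub  [4717]
-9   [4717, -9]
mul  [-42453]

[-42453]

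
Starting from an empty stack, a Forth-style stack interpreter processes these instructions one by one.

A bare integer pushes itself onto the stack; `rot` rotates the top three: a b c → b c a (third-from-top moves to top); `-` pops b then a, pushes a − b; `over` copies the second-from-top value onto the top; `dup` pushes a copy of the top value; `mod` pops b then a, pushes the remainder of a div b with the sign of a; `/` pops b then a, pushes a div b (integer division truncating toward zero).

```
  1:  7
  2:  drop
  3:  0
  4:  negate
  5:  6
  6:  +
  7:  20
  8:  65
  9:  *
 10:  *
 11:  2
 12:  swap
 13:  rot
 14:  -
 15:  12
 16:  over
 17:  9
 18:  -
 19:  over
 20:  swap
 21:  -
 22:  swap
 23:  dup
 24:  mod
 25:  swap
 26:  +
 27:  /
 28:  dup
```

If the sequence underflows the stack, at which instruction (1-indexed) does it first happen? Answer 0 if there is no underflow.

13

7      → [7]
drop   → []
0      → [0]
negate → [0]
6      → [0, 6]
+      → [6]
20     → [6, 20]
65     → [6, 20, 65]
*      → [6, 1300]
*      → [7800]
2      → [7800, 2]
swap   → [2, 7800]
rot  — needs 3 operands, stack has 2 → underflow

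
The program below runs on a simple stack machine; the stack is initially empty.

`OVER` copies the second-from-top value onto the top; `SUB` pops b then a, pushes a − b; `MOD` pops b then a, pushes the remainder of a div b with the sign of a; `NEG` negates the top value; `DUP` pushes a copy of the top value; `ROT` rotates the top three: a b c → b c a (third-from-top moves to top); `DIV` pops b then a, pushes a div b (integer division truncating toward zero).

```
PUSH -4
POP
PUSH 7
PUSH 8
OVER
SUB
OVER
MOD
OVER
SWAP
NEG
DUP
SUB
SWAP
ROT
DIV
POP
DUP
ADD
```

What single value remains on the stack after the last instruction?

PUSH -4 : [-4]
POP     : []
PUSH 7  : [7]
PUSH 8  : [7, 8]
OVER    : [7, 8, 7]
SUB     : [7, 1]
OVER    : [7, 1, 7]
MOD     : [7, 1]
OVER    : [7, 1, 7]
SWAP    : [7, 7, 1]
NEG     : [7, 7, -1]
DUP     : [7, 7, -1, -1]
SUB     : [7, 7, 0]
SWAP    : [7, 0, 7]
ROT     : [0, 7, 7]
DIV     : [0, 1]
POP     : [0]
DUP     : [0, 0]
ADD     : [0]

0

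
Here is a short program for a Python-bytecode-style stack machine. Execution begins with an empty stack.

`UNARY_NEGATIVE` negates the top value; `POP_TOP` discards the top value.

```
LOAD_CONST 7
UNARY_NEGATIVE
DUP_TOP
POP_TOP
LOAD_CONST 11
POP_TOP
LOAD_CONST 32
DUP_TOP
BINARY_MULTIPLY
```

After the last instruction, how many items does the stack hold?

2

LOAD_CONST 7    : [7]
UNARY_NEGATIVE  : [-7]
DUP_TOP         : [-7, -7]
POP_TOP         : [-7]
LOAD_CONST 11   : [-7, 11]
POP_TOP         : [-7]
LOAD_CONST 32   : [-7, 32]
DUP_TOP         : [-7, 32, 32]
BINARY_MULTIPLY : [-7, 1024]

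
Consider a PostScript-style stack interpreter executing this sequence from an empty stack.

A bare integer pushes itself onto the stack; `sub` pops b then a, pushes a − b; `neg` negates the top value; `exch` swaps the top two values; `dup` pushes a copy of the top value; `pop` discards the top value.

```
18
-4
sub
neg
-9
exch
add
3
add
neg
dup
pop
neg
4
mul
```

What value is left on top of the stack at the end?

18    [18]
-4    [18, -4]
sub   [22]
neg   [-22]
-9    [-22, -9]
exch  [-9, -22]
add   [-31]
3     [-31, 3]
add   [-28]
neg   [28]
dup   [28, 28]
pop   [28]
neg   [-28]
4     [-28, 4]
mul   [-112]

-112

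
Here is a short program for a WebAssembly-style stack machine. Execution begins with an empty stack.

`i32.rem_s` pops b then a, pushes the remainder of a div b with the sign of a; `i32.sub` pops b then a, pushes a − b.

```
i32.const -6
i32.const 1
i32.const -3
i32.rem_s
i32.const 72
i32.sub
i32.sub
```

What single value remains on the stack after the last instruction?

65

i32.const -6 : -6
i32.const 1  : -6 1
i32.const -3 : -6 1 -3
i32.rem_s    : -6 1
i32.const 72 : -6 1 72
i32.sub      : -6 -71
i32.sub      : 65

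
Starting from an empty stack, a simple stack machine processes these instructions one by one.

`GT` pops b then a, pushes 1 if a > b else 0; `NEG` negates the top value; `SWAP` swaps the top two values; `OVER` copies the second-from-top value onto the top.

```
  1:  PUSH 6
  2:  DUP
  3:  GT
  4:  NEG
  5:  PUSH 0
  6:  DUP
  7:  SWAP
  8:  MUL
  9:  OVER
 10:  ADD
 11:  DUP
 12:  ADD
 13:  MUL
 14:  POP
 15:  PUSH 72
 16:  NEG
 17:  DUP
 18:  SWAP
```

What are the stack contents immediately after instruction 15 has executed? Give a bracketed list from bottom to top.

PUSH 6  -> [6]
DUP     -> [6, 6]
GT      -> [0]
NEG     -> [0]
PUSH 0  -> [0, 0]
DUP     -> [0, 0, 0]
SWAP    -> [0, 0, 0]
MUL     -> [0, 0]
OVER    -> [0, 0, 0]
ADD     -> [0, 0]
DUP     -> [0, 0, 0]
ADD     -> [0, 0]
MUL     -> [0]
POP     -> []
PUSH 72 -> [72]

[72]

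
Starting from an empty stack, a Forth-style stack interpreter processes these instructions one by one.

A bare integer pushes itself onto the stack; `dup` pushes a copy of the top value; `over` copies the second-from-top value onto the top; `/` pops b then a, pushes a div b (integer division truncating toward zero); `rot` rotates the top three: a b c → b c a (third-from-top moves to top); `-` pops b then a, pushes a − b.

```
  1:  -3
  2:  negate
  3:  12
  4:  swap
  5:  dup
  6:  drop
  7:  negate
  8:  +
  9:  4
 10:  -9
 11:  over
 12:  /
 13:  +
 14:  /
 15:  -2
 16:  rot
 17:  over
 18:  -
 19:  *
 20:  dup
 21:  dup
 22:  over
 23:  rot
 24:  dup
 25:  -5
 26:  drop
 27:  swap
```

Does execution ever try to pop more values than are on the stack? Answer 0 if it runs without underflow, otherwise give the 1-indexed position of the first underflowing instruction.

-3     -> -3
negate -> 3
12     -> 3 12
swap   -> 12 3
dup    -> 12 3 3
drop   -> 12 3
negate -> 12 -3
+      -> 9
4      -> 9 4
-9     -> 9 4 -9
over   -> 9 4 -9 4
/      -> 9 4 -2
+      -> 9 2
/      -> 4
-2     -> 4 -2
rot  — needs 3 operands, stack has 2 → underflow

16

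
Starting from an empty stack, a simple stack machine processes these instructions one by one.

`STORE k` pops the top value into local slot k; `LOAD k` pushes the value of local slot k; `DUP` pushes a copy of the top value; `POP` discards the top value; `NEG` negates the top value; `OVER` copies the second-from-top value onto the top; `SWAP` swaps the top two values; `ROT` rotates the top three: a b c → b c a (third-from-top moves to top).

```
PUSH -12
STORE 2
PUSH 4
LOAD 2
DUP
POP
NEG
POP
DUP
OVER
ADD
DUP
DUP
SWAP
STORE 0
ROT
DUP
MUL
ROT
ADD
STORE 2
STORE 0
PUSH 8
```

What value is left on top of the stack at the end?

PUSH -12 → [-12]
STORE 2  → []
PUSH 4   → [4]
LOAD 2   → [4, -12]
DUP      → [4, -12, -12]
POP      → [4, -12]
NEG      → [4, 12]
POP      → [4]
DUP      → [4, 4]
OVER     → [4, 4, 4]
ADD      → [4, 8]
DUP      → [4, 8, 8]
DUP      → [4, 8, 8, 8]
SWAP     → [4, 8, 8, 8]
STORE 0  → [4, 8, 8]
ROT      → [8, 8, 4]
DUP      → [8, 8, 4, 4]
MUL      → [8, 8, 16]
ROT      → [8, 16, 8]
ADD      → [8, 24]
STORE 2  → [8]
STORE 0  → []
PUSH 8   → [8]

8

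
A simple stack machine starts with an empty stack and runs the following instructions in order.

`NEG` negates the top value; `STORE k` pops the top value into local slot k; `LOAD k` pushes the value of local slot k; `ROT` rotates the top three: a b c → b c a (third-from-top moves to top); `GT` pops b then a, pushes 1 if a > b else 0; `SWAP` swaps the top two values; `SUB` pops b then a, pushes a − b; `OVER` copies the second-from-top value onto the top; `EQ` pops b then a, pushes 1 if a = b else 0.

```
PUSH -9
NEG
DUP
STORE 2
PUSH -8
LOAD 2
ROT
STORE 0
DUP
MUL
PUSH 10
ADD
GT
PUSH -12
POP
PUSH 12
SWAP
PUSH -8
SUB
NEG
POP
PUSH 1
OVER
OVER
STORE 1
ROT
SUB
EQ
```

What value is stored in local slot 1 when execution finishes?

1

PUSH -9  → [-9]
NEG      → [9]
DUP      → [9, 9]
STORE 2  → [9]
PUSH -8  → [9, -8]
LOAD 2   → [9, -8, 9]
ROT      → [-8, 9, 9]
STORE 0  → [-8, 9]
DUP      → [-8, 9, 9]
MUL      → [-8, 81]
PUSH 10  → [-8, 81, 10]
ADD      → [-8, 91]
GT       → [0]
PUSH -12 → [0, -12]
POP      → [0]
PUSH 12  → [0, 12]
SWAP     → [12, 0]
PUSH -8  → [12, 0, -8]
SUB      → [12, 8]
NEG      → [12, -8]
POP      → [12]
PUSH 1   → [12, 1]
OVER     → [12, 1, 12]
OVER     → [12, 1, 12, 1]
STORE 1  → [12, 1, 12]
ROT      → [1, 12, 12]
SUB      → [1, 0]
EQ       → [0]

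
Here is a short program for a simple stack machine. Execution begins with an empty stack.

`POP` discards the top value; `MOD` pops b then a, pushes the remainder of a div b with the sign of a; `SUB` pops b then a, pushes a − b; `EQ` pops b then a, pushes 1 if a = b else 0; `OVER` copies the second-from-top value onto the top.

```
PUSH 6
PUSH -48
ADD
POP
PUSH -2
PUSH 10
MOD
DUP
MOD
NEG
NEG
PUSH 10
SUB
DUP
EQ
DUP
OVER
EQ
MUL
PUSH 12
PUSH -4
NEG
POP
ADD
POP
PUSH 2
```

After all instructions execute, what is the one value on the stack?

PUSH 6    [6]
PUSH -48  [6, -48]
ADD       [-42]
POP       []
PUSH -2   [-2]
PUSH 10   [-2, 10]
MOD       [-2]
DUP       [-2, -2]
MOD       [0]
NEG       [0]
NEG       [0]
PUSH 10   [0, 10]
SUB       [-10]
DUP       [-10, -10]
EQ        [1]
DUP       [1, 1]
OVER      [1, 1, 1]
EQ        [1, 1]
MUL       [1]
PUSH 12   [1, 12]
PUSH -4   [1, 12, -4]
NEG       [1, 12, 4]
POP       [1, 12]
ADD       [13]
POP       []
PUSH 2    [2]

2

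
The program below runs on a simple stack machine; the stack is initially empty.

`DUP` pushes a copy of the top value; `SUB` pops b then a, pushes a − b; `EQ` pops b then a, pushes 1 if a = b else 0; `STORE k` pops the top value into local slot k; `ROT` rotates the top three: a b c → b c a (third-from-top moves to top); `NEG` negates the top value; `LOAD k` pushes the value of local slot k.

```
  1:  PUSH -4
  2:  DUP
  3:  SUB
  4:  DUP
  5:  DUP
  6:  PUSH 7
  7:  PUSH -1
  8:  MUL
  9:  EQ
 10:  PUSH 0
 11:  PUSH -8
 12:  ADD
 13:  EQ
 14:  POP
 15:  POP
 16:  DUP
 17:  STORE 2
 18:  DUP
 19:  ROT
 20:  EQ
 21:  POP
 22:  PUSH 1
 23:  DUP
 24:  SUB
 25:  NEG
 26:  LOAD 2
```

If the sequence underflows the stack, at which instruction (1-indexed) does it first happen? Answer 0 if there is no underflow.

19

PUSH -4 : -4
DUP     : -4 -4
SUB     : 0
DUP     : 0 0
DUP     : 0 0 0
PUSH 7  : 0 0 0 7
PUSH -1 : 0 0 0 7 -1
MUL     : 0 0 0 -7
EQ      : 0 0 0
PUSH 0  : 0 0 0 0
PUSH -8 : 0 0 0 0 -8
ADD     : 0 0 0 -8
EQ      : 0 0 0
POP     : 0 0
POP     : 0
DUP     : 0 0
STORE 2 : 0
DUP     : 0 0
ROT  — needs 3 operands, stack has 2 → underflow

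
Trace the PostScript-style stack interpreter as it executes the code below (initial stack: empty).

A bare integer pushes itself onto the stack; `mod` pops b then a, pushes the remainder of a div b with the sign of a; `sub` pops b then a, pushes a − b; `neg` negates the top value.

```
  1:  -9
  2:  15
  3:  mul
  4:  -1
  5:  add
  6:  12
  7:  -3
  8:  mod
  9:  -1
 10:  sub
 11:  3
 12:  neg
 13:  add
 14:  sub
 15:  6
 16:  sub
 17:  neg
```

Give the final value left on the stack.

-9   [-9]
15   [-9, 15]
mul  [-135]
-1   [-135, -1]
add  [-136]
12   [-136, 12]
-3   [-136, 12, -3]
mod  [-136, 0]
-1   [-136, 0, -1]
sub  [-136, 1]
3    [-136, 1, 3]
neg  [-136, 1, -3]
add  [-136, -2]
sub  [-134]
6    [-134, 6]
sub  [-140]
neg  [140]

140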